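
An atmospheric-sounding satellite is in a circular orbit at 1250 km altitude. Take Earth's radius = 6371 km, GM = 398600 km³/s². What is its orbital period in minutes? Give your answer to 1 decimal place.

110.4 min

Semi-major axis a = 6371 + 1250 = 7621 km. Period T = 2π√(a³/μ) = 2π√(7621³/398600) = 6621.1 s = 110.35 min.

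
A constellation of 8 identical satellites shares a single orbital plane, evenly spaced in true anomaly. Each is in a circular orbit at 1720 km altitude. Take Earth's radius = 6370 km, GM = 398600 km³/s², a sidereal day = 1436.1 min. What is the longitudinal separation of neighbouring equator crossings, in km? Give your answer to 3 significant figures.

Semi-major axis a = 6370 + 1720 = 8090 km. Period T = 2π√(a³/μ) = 2π√(8090³/398600) = 7241.6 s = 120.69 min.
Single-satellite node shift = (7241.6/86166) × 360° = 30.26°.
With 8 satellites evenly phased, successive equator crossings are 30.26/8 = 3.782° apart.
That is 3.782 × 111.2 = 420 km at the equator.

420 km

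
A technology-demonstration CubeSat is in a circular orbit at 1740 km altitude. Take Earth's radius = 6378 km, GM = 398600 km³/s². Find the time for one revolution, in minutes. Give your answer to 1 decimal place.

121.3 min

Semi-major axis a = 6378 + 1740 = 8118 km. Period T = 2π√(a³/μ) = 2π√(8118³/398600) = 7279.2 s = 121.32 min.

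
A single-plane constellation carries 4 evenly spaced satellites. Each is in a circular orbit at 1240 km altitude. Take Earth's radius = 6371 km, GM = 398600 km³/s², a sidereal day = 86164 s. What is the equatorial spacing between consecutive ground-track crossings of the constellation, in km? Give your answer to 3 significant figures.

Semi-major axis a = 6371 + 1240 = 7611 km. Period T = 2π√(a³/μ) = 2π√(7611³/398600) = 6608.1 s = 110.13 min.
Single-satellite node shift = (6608.1/86164) × 360° = 27.61°.
With 4 satellites evenly phased, successive equator crossings are 27.61/4 = 6.902° apart.
That is 6.902 × 111.2 = 767 km at the equator.

767 km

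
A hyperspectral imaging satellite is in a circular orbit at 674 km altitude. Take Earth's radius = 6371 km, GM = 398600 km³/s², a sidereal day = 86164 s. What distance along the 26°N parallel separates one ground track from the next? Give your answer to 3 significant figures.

Semi-major axis a = 6371 + 674 = 7045 km. Period T = 2π√(a³/μ) = 2π√(7045³/398600) = 5884.8 s = 98.08 min.
Node shift per orbit = (5884.8/86164) × 360° = 24.59°.
Equatorial spacing = 24.59 × 111.2 km/° = 2734 km.
At 26° latitude, spacing = 2734 × cos(26°) = 2457 km.

2460 km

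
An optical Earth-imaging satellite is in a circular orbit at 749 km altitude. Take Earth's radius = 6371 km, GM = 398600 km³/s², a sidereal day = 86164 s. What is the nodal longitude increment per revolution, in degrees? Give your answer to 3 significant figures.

Semi-major axis a = 6371 + 749 = 7120 km. Period T = 2π√(a³/μ) = 2π√(7120³/398600) = 5979.0 s = 99.65 min.
During one orbit Earth rotates (5979.0 / 86164) × 360° = 24.98°.

25.0°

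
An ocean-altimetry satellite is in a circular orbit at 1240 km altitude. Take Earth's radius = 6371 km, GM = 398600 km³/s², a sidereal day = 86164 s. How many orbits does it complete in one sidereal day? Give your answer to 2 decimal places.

Semi-major axis a = 6371 + 1240 = 7611 km. Period T = 2π√(a³/μ) = 2π√(7611³/398600) = 6608.1 s = 110.13 min.
Orbits per sidereal day = 86164 / 6608.1 = 13.039.

13.04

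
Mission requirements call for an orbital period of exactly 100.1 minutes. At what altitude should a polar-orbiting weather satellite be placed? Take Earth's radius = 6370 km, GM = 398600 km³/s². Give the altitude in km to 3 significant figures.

T = 100.1 min = 6006.0 s.
From T = 2π√(a³/μ): a = (μ T²/4π²)^(1/3) = (398600 × 6006.0² / 4π²)^(1/3) = 7141 km.
Altitude h = a − R = 7141 − 6370 = 771 km.

771 km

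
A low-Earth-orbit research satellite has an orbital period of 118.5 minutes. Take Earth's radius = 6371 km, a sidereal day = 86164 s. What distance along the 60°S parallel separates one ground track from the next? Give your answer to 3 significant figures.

T = 118.5 min = 7110.0 s.
Node shift per orbit = (7110.0/86164) × 360° = 29.71°.
Equatorial spacing = 29.71 × 111.2 km/° = 3303 km.
At 60° latitude, spacing = 3303 × cos(60°) = 1652 km.

1650 km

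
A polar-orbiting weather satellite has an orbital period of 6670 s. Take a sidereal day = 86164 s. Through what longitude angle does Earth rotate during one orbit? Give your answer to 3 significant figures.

27.9°

During one orbit Earth rotates (6670.0 / 86164) × 360° = 27.87°.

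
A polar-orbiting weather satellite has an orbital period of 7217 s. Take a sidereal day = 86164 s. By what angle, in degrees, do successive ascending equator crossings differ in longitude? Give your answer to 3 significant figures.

30.2°

During one orbit Earth rotates (7217.0 / 86164) × 360° = 30.15°.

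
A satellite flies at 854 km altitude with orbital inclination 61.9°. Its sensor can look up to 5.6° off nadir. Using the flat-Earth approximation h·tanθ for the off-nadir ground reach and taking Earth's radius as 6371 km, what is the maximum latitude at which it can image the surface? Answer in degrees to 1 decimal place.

62.7°

For a prograde orbit the ground track reaches latitude ±i = ±61.9°.
Sensor half-swath on the ground ≈ 854·tan(5.6°) = 84 km = 0.75° of latitude.
Maximum observable latitude ≈ 61.9 + 0.75 = 62.7°.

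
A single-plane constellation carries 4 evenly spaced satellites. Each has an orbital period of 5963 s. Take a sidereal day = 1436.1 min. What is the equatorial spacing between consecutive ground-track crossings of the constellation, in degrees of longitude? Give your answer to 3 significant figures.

6.23°

Single-satellite node shift = (5963.0/86166) × 360° = 24.91°.
With 4 satellites evenly phased, successive equator crossings are 24.91/4 = 6.228° apart.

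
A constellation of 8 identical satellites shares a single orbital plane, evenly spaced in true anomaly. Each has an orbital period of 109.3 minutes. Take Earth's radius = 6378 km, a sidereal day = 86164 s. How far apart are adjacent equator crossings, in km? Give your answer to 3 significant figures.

381 km

T = 109.3 min = 6558.0 s.
Single-satellite node shift = (6558.0/86164) × 360° = 27.40°.
With 8 satellites evenly phased, successive equator crossings are 27.40/8 = 3.425° apart.
That is 3.425 × 111.3 = 381 km at the equator.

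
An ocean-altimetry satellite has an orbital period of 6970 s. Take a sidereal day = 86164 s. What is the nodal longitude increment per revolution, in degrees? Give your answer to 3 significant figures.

29.1°

During one orbit Earth rotates (6970.0 / 86164) × 360° = 29.12°.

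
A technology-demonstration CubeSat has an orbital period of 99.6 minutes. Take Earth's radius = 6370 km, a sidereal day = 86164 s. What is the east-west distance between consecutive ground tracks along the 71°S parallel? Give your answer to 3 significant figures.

904 km

T = 99.6 min = 5976.0 s.
Node shift per orbit = (5976.0/86164) × 360° = 24.97°.
Equatorial spacing = 24.97 × 111.2 km/° = 2776 km.
At 71° latitude, spacing = 2776 × cos(71°) = 904 km.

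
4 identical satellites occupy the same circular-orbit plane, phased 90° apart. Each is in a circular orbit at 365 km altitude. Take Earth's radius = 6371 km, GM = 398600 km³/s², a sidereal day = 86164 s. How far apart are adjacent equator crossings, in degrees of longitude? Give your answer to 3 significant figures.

Semi-major axis a = 6371 + 365 = 6736 km. Period T = 2π√(a³/μ) = 2π√(6736³/398600) = 5501.9 s = 91.70 min.
Single-satellite node shift = (5501.9/86164) × 360° = 22.99°.
With 4 satellites evenly phased, successive equator crossings are 22.99/4 = 5.747° apart.

5.75°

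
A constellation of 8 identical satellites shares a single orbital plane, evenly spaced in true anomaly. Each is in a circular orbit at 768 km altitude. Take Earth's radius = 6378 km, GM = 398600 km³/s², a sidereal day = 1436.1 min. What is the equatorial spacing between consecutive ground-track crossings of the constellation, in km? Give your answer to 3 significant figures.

Semi-major axis a = 6378 + 768 = 7146 km. Period T = 2π√(a³/μ) = 2π√(7146³/398600) = 6011.8 s = 100.20 min.
Single-satellite node shift = (6011.8/86166) × 360° = 25.12°.
With 8 satellites evenly phased, successive equator crossings are 25.12/8 = 3.140° apart.
That is 3.140 × 111.3 = 349 km at the equator.

349 km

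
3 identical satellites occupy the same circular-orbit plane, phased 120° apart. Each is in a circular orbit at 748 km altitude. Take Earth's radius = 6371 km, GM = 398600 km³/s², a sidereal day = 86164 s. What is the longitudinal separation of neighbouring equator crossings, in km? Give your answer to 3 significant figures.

926 km

Semi-major axis a = 6371 + 748 = 7119 km. Period T = 2π√(a³/μ) = 2π√(7119³/398600) = 5977.8 s = 99.63 min.
Single-satellite node shift = (5977.8/86164) × 360° = 24.98°.
With 3 satellites evenly phased, successive equator crossings are 24.98/3 = 8.325° apart.
That is 8.325 × 111.2 = 926 km at the equator.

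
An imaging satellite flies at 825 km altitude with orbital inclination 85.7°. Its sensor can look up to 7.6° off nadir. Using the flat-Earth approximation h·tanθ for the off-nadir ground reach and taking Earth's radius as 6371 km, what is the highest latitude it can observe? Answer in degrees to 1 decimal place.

For a prograde orbit the ground track reaches latitude ±i = ±85.7°.
Sensor half-swath on the ground ≈ 825·tan(7.6°) = 110 km = 0.99° of latitude.
Maximum observable latitude ≈ 85.7 + 0.99 = 86.7°.

86.7°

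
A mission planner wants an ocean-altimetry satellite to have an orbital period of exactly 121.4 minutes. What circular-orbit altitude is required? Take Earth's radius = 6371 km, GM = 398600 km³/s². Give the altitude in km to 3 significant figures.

T = 121.4 min = 7284.0 s.
From T = 2π√(a³/μ): a = (μ T²/4π²)^(1/3) = (398600 × 7284.0² / 4π²)^(1/3) = 8122 km.
Altitude h = a − R = 8122 − 6371 = 1751 km.

1750 km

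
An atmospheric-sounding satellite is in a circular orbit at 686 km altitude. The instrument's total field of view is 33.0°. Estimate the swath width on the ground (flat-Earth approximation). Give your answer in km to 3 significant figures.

406 km

Half-angle = 33.0°/2 = 16.5°.
Swath width ≈ 2h·tan(θ/2) = 2 × 686 × tan(16.5°) = 406.4 km.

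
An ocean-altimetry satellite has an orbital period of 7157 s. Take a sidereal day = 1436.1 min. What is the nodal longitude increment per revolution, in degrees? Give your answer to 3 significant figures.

During one orbit Earth rotates (7157.0 / 86166) × 360° = 29.90°.

29.9°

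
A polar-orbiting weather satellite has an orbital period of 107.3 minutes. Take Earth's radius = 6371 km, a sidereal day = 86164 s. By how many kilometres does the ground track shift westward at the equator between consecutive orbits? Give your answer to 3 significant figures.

2990 km

T = 107.3 min = 6438.0 s.
During one orbit Earth rotates (6438.0 / 86164) × 360° = 26.90°.
At the equator that is 26.90° × (2π·6371/360) km/° = 26.90 × 111.2 = 2991 km.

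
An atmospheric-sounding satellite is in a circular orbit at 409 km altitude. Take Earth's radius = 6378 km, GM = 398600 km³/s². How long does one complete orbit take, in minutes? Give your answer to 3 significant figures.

Semi-major axis a = 6378 + 409 = 6787 km. Period T = 2π√(a³/μ) = 2π√(6787³/398600) = 5564.5 s = 92.74 min.

92.7 min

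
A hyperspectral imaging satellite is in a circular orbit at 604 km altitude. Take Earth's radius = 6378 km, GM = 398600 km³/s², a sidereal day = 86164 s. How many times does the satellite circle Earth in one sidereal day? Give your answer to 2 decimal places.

Semi-major axis a = 6378 + 604 = 6982 km. Period T = 2π√(a³/μ) = 2π√(6982³/398600) = 5806.1 s = 96.77 min.
Orbits per sidereal day = 86164 / 5806.1 = 14.840.

14.84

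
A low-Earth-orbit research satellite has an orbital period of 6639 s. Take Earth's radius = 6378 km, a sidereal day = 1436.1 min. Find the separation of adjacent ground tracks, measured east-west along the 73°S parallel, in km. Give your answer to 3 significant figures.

Node shift per orbit = (6639.0/86166) × 360° = 27.74°.
Equatorial spacing = 27.74 × 111.3 km/° = 3088 km.
At 73° latitude, spacing = 3088 × cos(73°) = 903 km.

903 km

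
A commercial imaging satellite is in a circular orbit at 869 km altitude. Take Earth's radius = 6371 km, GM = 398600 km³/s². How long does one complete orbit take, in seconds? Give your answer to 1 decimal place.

Semi-major axis a = 6371 + 869 = 7240 km. Period T = 2π√(a³/μ) = 2π√(7240³/398600) = 6130.8 s = 102.18 min.

6130.8 seconds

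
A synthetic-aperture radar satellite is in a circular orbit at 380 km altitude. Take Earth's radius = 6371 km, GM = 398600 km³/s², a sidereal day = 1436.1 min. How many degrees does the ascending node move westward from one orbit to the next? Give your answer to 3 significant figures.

Semi-major axis a = 6371 + 380 = 6751 km. Period T = 2π√(a³/μ) = 2π√(6751³/398600) = 5520.3 s = 92.01 min.
During one orbit Earth rotates (5520.3 / 86166) × 360° = 23.06°.

23.1°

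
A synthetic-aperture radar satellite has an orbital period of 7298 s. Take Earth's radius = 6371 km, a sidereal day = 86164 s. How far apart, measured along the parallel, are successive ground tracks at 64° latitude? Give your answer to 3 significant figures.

1490 km

Node shift per orbit = (7298.0/86164) × 360° = 30.49°.
Equatorial spacing = 30.49 × 111.2 km/° = 3391 km.
At 64° latitude, spacing = 3391 × cos(64°) = 1486 km.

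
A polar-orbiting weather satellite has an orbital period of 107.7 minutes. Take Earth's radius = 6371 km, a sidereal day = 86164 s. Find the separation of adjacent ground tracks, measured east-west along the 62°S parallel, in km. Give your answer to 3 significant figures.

T = 107.7 min = 6462.0 s.
Node shift per orbit = (6462.0/86164) × 360° = 27.00°.
Equatorial spacing = 27.00 × 111.2 km/° = 3002 km.
At 62° latitude, spacing = 3002 × cos(62°) = 1409 km.

1410 km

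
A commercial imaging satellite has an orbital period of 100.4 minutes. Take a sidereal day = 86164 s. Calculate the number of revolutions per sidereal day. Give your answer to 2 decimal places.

14.30

T = 100.4 min = 6024.0 s.
Orbits per sidereal day = 86164 / 6024.0 = 14.303.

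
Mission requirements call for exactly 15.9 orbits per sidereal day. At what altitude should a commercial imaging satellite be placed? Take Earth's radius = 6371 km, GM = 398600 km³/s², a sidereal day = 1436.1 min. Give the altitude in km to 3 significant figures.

297 km

Required period T = 86166 / 15.9 = 5419.2 s.
From T = 2π√(a³/μ): a = (μ T²/4π²)^(1/3) = (398600 × 5419.2² / 4π²)^(1/3) = 6668 km.
Altitude h = a − R = 6668 − 6371 = 297 km.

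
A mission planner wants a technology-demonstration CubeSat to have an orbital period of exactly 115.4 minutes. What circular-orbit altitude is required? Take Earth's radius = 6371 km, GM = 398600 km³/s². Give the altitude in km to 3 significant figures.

1480 km

T = 115.4 min = 6924.0 s.
From T = 2π√(a³/μ): a = (μ T²/4π²)^(1/3) = (398600 × 6924.0² / 4π²)^(1/3) = 7852 km.
Altitude h = a − R = 7852 − 6371 = 1481 km.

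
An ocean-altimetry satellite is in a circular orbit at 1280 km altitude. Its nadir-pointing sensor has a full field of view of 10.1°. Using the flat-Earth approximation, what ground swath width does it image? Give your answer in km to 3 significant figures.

Half-angle = 10.1°/2 = 5.05°.
Swath width ≈ 2h·tan(θ/2) = 2 × 1280 × tan(5.05°) = 226.2 km.

226 km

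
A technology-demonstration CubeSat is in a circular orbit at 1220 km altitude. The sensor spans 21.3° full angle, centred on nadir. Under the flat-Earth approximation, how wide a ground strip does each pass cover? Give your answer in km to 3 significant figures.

459 km

Half-angle = 21.3°/2 = 10.65°.
Swath width ≈ 2h·tan(θ/2) = 2 × 1220 × tan(10.65°) = 458.8 km.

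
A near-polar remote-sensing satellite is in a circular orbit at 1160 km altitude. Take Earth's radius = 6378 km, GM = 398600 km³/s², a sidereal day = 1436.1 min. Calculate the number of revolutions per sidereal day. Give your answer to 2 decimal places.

13.23

Semi-major axis a = 6378 + 1160 = 7538 km. Period T = 2π√(a³/μ) = 2π√(7538³/398600) = 6513.2 s = 108.55 min.
Orbits per sidereal day = 86166 / 6513.2 = 13.229.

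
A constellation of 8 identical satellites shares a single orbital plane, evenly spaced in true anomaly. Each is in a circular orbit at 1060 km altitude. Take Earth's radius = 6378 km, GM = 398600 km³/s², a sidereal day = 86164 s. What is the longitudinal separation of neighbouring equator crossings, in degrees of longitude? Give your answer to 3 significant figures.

Semi-major axis a = 6378 + 1060 = 7438 km. Period T = 2π√(a³/μ) = 2π√(7438³/398600) = 6384.0 s = 106.40 min.
Single-satellite node shift = (6384.0/86164) × 360° = 26.67°.
With 8 satellites evenly phased, successive equator crossings are 26.67/8 = 3.334° apart.

3.33°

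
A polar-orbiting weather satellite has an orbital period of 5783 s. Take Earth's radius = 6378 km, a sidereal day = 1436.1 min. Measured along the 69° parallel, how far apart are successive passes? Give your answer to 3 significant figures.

Node shift per orbit = (5783.0/86166) × 360° = 24.16°.
Equatorial spacing = 24.16 × 111.3 km/° = 2690 km.
At 69° latitude, spacing = 2690 × cos(69°) = 964 km.

964 km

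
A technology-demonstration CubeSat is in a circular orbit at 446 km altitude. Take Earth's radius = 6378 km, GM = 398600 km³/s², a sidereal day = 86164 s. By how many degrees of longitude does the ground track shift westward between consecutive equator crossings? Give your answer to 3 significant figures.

23.4°

Semi-major axis a = 6378 + 446 = 6824 km. Period T = 2π√(a³/μ) = 2π√(6824³/398600) = 5610.1 s = 93.50 min.
During one orbit Earth rotates (5610.1 / 86164) × 360° = 23.44°.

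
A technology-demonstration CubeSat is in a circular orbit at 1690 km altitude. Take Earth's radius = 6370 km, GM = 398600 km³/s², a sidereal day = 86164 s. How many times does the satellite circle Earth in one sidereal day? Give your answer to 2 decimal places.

Semi-major axis a = 6370 + 1690 = 8060 km. Period T = 2π√(a³/μ) = 2π√(8060³/398600) = 7201.3 s = 120.02 min.
Orbits per sidereal day = 86164 / 7201.3 = 11.965.

11.96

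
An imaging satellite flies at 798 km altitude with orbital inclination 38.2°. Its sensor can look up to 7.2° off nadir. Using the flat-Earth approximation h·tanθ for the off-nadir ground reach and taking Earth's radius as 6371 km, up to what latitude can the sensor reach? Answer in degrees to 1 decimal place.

39.1°

For a prograde orbit the ground track reaches latitude ±i = ±38.2°.
Sensor half-swath on the ground ≈ 798·tan(7.2°) = 101 km = 0.91° of latitude.
Maximum observable latitude ≈ 38.2 + 0.91 = 39.1°.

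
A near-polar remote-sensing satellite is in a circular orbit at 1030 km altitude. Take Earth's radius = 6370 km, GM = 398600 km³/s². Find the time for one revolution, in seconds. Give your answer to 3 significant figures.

6340 seconds

Semi-major axis a = 6370 + 1030 = 7400 km. Period T = 2π√(a³/μ) = 2π√(7400³/398600) = 6335.2 s = 105.59 min.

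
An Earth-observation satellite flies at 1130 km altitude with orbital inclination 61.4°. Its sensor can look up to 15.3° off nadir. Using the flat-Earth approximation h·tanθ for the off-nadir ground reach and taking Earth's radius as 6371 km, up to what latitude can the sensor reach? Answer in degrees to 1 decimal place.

64.2°

For a prograde orbit the ground track reaches latitude ±i = ±61.4°.
Sensor half-swath on the ground ≈ 1130·tan(15.3°) = 309 km = 2.78° of latitude.
Maximum observable latitude ≈ 61.4 + 2.78 = 64.2°.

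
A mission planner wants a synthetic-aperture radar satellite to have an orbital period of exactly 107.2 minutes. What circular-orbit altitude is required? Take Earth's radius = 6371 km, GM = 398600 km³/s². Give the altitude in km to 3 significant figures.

T = 107.2 min = 6432.0 s.
From T = 2π√(a³/μ): a = (μ T²/4π²)^(1/3) = (398600 × 6432.0² / 4π²)^(1/3) = 7475 km.
Altitude h = a − R = 7475 − 6371 = 1104 km.

1100 km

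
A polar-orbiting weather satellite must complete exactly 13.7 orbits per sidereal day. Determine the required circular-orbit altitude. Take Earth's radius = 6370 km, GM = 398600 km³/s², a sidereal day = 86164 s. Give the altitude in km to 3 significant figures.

994 km

Required period T = 86164 / 13.7 = 6289.3 s.
From T = 2π√(a³/μ): a = (μ T²/4π²)^(1/3) = (398600 × 6289.3² / 4π²)^(1/3) = 7364 km.
Altitude h = a − R = 7364 − 6370 = 994 km.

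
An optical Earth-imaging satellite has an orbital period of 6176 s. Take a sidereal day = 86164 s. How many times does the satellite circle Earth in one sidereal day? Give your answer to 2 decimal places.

Orbits per sidereal day = 86164 / 6176.0 = 13.951.

13.95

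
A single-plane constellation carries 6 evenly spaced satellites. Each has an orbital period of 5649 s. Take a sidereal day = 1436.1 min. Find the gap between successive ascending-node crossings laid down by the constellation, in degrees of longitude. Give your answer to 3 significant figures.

Single-satellite node shift = (5649.0/86166) × 360° = 23.60°.
With 6 satellites evenly phased, successive equator crossings are 23.60/6 = 3.934° apart.

3.93°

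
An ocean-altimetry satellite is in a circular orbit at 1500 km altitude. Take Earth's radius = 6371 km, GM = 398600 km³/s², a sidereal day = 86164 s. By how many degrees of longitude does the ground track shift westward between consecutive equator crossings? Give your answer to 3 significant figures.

29.0°

Semi-major axis a = 6371 + 1500 = 7871 km. Period T = 2π√(a³/μ) = 2π√(7871³/398600) = 6949.5 s = 115.83 min.
During one orbit Earth rotates (6949.5 / 86164) × 360° = 29.04°.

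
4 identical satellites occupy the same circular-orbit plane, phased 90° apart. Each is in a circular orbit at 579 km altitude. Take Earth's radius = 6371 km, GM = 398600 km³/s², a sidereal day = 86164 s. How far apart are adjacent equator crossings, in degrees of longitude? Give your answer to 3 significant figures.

6.02°

Semi-major axis a = 6371 + 579 = 6950 km. Period T = 2π√(a³/μ) = 2π√(6950³/398600) = 5766.2 s = 96.10 min.
Single-satellite node shift = (5766.2/86164) × 360° = 24.09°.
With 4 satellites evenly phased, successive equator crossings are 24.09/4 = 6.023° apart.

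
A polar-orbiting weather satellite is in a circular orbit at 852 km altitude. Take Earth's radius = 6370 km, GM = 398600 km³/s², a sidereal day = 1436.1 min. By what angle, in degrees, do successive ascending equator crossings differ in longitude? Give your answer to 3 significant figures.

Semi-major axis a = 6370 + 852 = 7222 km. Period T = 2π√(a³/μ) = 2π√(7222³/398600) = 6108.0 s = 101.80 min.
During one orbit Earth rotates (6108.0 / 86166) × 360° = 25.52°.

25.5°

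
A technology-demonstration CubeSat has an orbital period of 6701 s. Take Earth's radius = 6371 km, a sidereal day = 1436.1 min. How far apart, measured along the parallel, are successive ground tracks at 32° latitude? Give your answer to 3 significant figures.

Node shift per orbit = (6701.0/86166) × 360° = 28.00°.
Equatorial spacing = 28.00 × 111.2 km/° = 3113 km.
At 32° latitude, spacing = 3113 × cos(32°) = 2640 km.

2640 km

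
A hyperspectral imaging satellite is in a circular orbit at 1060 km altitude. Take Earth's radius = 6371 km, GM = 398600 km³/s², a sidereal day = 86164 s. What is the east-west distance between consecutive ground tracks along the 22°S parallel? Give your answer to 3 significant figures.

2750 km

Semi-major axis a = 6371 + 1060 = 7431 km. Period T = 2π√(a³/μ) = 2π√(7431³/398600) = 6375.0 s = 106.25 min.
Node shift per orbit = (6375.0/86164) × 360° = 26.64°.
Equatorial spacing = 26.64 × 111.2 km/° = 2962 km.
At 22° latitude, spacing = 2962 × cos(22°) = 2746 km.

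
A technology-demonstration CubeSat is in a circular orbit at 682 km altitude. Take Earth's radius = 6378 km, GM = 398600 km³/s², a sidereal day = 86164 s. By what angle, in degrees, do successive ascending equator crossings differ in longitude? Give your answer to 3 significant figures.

Semi-major axis a = 6378 + 682 = 7060 km. Period T = 2π√(a³/μ) = 2π√(7060³/398600) = 5903.6 s = 98.39 min.
During one orbit Earth rotates (5903.6 / 86164) × 360° = 24.67°.

24.7°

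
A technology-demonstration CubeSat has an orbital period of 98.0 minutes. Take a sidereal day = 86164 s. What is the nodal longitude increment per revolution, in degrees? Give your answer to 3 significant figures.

24.6°

T = 98.0 min = 5880.0 s.
During one orbit Earth rotates (5880.0 / 86164) × 360° = 24.57°.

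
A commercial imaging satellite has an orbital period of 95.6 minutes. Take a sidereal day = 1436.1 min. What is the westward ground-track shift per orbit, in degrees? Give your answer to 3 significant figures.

24.0°

T = 95.6 min = 5736.0 s.
During one orbit Earth rotates (5736.0 / 86166) × 360° = 23.96°.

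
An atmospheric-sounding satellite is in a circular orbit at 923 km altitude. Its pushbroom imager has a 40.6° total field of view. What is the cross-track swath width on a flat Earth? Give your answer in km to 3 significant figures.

683 km

Half-angle = 40.6°/2 = 20.3°.
Swath width ≈ 2h·tan(θ/2) = 2 × 923 × tan(20.3°) = 682.9 km.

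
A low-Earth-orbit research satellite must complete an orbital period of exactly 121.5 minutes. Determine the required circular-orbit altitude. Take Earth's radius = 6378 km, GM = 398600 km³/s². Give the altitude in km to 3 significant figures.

T = 121.5 min = 7290.0 s.
From T = 2π√(a³/μ): a = (μ T²/4π²)^(1/3) = (398600 × 7290.0² / 4π²)^(1/3) = 8126 km.
Altitude h = a − R = 8126 − 6378 = 1748 km.

1750 km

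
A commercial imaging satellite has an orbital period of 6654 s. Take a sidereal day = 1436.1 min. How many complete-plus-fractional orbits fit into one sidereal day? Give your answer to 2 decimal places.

12.95

Orbits per sidereal day = 86166 / 6654.0 = 12.950.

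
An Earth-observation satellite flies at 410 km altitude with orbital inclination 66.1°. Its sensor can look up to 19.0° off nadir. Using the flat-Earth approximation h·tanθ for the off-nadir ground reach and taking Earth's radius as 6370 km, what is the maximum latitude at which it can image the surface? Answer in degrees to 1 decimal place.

For a prograde orbit the ground track reaches latitude ±i = ±66.1°.
Sensor half-swath on the ground ≈ 410·tan(19.0°) = 141 km = 1.27° of latitude.
Maximum observable latitude ≈ 66.1 + 1.27 = 67.4°.

67.4°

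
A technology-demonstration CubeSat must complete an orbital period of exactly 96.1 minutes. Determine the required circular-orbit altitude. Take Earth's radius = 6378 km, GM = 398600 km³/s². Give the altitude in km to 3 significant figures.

572 km

T = 96.1 min = 5766.0 s.
From T = 2π√(a³/μ): a = (μ T²/4π²)^(1/3) = (398600 × 5766.0² / 4π²)^(1/3) = 6950 km.
Altitude h = a − R = 6950 − 6378 = 572 km.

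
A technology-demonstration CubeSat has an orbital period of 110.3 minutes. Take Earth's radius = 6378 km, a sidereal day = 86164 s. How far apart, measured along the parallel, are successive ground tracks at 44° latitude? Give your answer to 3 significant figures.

T = 110.3 min = 6618.0 s.
Node shift per orbit = (6618.0/86164) × 360° = 27.65°.
Equatorial spacing = 27.65 × 111.3 km/° = 3078 km.
At 44° latitude, spacing = 3078 × cos(44°) = 2214 km.

2210 km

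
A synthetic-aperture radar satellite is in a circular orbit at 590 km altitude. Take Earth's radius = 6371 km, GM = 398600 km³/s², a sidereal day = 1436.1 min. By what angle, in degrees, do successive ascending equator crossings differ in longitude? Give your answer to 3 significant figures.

24.1°

Semi-major axis a = 6371 + 590 = 6961 km. Period T = 2π√(a³/μ) = 2π√(6961³/398600) = 5779.9 s = 96.33 min.
During one orbit Earth rotates (5779.9 / 86166) × 360° = 24.15°.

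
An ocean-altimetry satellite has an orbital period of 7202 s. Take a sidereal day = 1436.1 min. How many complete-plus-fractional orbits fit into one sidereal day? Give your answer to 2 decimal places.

11.96

Orbits per sidereal day = 86166 / 7202.0 = 11.964.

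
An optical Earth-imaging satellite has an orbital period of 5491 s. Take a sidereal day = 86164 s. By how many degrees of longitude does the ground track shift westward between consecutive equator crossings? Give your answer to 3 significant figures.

22.9°

During one orbit Earth rotates (5491.0 / 86164) × 360° = 22.94°.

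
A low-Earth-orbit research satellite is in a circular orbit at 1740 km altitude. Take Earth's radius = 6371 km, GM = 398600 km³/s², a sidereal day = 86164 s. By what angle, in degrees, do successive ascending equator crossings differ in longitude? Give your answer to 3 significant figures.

Semi-major axis a = 6371 + 1740 = 8111 km. Period T = 2π√(a³/μ) = 2π√(8111³/398600) = 7269.8 s = 121.16 min.
During one orbit Earth rotates (7269.8 / 86164) × 360° = 30.37°.

30.4°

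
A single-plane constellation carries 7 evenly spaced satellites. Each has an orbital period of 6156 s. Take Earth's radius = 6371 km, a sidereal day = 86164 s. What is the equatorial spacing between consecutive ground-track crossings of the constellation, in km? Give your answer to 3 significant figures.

Single-satellite node shift = (6156.0/86164) × 360° = 25.72°.
With 7 satellites evenly phased, successive equator crossings are 25.72/7 = 3.674° apart.
That is 3.674 × 111.2 = 409 km at the equator.

409 km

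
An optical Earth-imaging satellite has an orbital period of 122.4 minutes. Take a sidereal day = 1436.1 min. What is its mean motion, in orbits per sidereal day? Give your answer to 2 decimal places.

T = 122.4 min = 7344.0 s.
Orbits per sidereal day = 86166 / 7344.0 = 11.733.

11.73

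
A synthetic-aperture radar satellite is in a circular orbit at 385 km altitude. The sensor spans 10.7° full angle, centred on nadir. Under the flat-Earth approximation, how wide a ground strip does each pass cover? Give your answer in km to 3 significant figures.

Half-angle = 10.7°/2 = 5.35°.
Swath width ≈ 2h·tan(θ/2) = 2 × 385 × tan(5.35°) = 72.1 km.

72.1 km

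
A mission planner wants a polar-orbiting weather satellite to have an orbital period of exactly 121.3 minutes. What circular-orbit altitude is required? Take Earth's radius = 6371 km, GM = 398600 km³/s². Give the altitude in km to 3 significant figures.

1750 km

T = 121.3 min = 7278.0 s.
From T = 2π√(a³/μ): a = (μ T²/4π²)^(1/3) = (398600 × 7278.0² / 4π²)^(1/3) = 8117 km.
Altitude h = a − R = 8117 − 6371 = 1746 km.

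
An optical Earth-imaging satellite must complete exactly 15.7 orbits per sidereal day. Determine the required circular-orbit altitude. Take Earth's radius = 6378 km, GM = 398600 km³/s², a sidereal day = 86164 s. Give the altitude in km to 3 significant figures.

Required period T = 86164 / 15.7 = 5488.2 s.
From T = 2π√(a³/μ): a = (μ T²/4π²)^(1/3) = (398600 × 5488.2² / 4π²)^(1/3) = 6725 km.
Altitude h = a − R = 6725 − 6378 = 347 km.

347 km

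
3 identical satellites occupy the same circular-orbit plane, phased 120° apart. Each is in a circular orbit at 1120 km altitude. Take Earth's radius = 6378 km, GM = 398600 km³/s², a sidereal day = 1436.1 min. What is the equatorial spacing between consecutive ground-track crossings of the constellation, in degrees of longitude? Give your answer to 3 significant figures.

9.00°

Semi-major axis a = 6378 + 1120 = 7498 km. Period T = 2π√(a³/μ) = 2π√(7498³/398600) = 6461.4 s = 107.69 min.
Single-satellite node shift = (6461.4/86166) × 360° = 27.00°.
With 3 satellites evenly phased, successive equator crossings are 27.00/3 = 8.999° apart.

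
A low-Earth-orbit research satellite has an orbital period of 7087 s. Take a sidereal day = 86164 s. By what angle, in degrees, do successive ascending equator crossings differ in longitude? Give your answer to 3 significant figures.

29.6°

During one orbit Earth rotates (7087.0 / 86164) × 360° = 29.61°.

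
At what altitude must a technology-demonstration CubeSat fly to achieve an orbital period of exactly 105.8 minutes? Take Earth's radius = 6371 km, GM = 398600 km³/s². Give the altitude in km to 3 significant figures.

T = 105.8 min = 6348.0 s.
From T = 2π√(a³/μ): a = (μ T²/4π²)^(1/3) = (398600 × 6348.0² / 4π²)^(1/3) = 7410 km.
Altitude h = a − R = 7410 − 6371 = 1039 km.

1040 km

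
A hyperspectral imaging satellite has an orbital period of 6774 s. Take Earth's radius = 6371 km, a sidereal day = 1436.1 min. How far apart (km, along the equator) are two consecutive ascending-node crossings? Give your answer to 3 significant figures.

During one orbit Earth rotates (6774.0 / 86166) × 360° = 28.30°.
At the equator that is 28.30° × (2π·6371/360) km/° = 28.30 × 111.2 = 3147 km.

3150 km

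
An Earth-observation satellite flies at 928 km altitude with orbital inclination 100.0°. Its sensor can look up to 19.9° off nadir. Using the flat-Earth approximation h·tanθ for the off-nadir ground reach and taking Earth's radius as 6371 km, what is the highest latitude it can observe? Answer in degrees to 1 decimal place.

Retrograde orbit: the ground track reaches ±(180° − i) = ±(180 − 100.0) = ±80.0°.
Sensor half-swath on the ground ≈ 928·tan(19.9°) = 336 km = 3.02° of latitude.
Maximum observable latitude ≈ 80.0 + 3.02 = 83.0°.

83.0°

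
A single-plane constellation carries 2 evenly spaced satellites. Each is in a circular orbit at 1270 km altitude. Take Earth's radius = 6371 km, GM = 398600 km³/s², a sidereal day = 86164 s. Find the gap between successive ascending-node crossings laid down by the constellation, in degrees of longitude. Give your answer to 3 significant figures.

13.9°

Semi-major axis a = 6371 + 1270 = 7641 km. Period T = 2π√(a³/μ) = 2π√(7641³/398600) = 6647.2 s = 110.79 min.
Single-satellite node shift = (6647.2/86164) × 360° = 27.77°.
With 2 satellites evenly phased, successive equator crossings are 27.77/2 = 13.886° apart.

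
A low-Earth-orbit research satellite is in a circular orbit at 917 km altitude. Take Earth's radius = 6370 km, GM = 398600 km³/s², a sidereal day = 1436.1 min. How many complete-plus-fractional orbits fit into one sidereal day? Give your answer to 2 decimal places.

Semi-major axis a = 6370 + 917 = 7287 km. Period T = 2π√(a³/μ) = 2π√(7287³/398600) = 6190.6 s = 103.18 min.
Orbits per sidereal day = 86166 / 6190.6 = 13.919.

13.92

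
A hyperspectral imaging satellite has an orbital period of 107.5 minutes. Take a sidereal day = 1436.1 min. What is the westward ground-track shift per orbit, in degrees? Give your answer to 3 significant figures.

T = 107.5 min = 6450.0 s.
During one orbit Earth rotates (6450.0 / 86166) × 360° = 26.95°.

26.9°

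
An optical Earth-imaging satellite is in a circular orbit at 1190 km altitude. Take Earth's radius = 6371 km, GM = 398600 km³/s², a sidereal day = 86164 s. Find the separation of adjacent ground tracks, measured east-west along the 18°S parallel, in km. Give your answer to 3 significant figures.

Semi-major axis a = 6371 + 1190 = 7561 km. Period T = 2π√(a³/μ) = 2π√(7561³/398600) = 6543.0 s = 109.05 min.
Node shift per orbit = (6543.0/86164) × 360° = 27.34°.
Equatorial spacing = 27.34 × 111.2 km/° = 3040 km.
At 18° latitude, spacing = 3040 × cos(18°) = 2891 km.

2890 km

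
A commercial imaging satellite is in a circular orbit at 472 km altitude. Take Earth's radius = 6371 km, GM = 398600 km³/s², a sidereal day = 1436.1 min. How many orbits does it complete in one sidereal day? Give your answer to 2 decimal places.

Semi-major axis a = 6371 + 472 = 6843 km. Period T = 2π√(a³/μ) = 2π√(6843³/398600) = 5633.5 s = 93.89 min.
Orbits per sidereal day = 86166 / 5633.5 = 15.295.

15.30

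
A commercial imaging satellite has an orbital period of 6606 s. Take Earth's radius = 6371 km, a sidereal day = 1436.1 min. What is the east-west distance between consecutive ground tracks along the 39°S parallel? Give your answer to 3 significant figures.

2390 km

Node shift per orbit = (6606.0/86166) × 360° = 27.60°.
Equatorial spacing = 27.60 × 111.2 km/° = 3069 km.
At 39° latitude, spacing = 3069 × cos(39°) = 2385 km.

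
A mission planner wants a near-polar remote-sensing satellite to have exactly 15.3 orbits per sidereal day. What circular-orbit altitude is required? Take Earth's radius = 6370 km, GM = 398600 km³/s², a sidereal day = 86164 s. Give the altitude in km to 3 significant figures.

Required period T = 86164 / 15.3 = 5631.6 s.
From T = 2π√(a³/μ): a = (μ T²/4π²)^(1/3) = (398600 × 5631.6² / 4π²)^(1/3) = 6841 km.
Altitude h = a − R = 6841 − 6370 = 471 km.

471 km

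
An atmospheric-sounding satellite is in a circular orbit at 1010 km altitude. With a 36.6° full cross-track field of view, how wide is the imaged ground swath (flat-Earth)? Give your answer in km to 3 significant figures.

668 km

Half-angle = 36.6°/2 = 18.3°.
Swath width ≈ 2h·tan(θ/2) = 2 × 1010 × tan(18.3°) = 668.1 km.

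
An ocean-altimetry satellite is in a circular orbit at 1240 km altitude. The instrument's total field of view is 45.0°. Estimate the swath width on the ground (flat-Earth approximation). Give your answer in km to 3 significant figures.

1030 km

Half-angle = 45.0°/2 = 22.5°.
Swath width ≈ 2h·tan(θ/2) = 2 × 1240 × tan(22.5°) = 1027.2 km.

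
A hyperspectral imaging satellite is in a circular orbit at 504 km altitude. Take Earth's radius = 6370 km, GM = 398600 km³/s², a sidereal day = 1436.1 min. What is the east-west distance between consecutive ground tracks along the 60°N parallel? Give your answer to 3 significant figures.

Semi-major axis a = 6370 + 504 = 6874 km. Period T = 2π√(a³/μ) = 2π√(6874³/398600) = 5671.9 s = 94.53 min.
Node shift per orbit = (5671.9/86166) × 360° = 23.70°.
Equatorial spacing = 23.70 × 111.2 km/° = 2635 km.
At 60° latitude, spacing = 2635 × cos(60°) = 1317 km.

1320 km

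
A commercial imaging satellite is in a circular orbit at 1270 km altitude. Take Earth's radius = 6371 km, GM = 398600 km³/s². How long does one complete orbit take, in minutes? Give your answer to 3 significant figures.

111 min

Semi-major axis a = 6371 + 1270 = 7641 km. Period T = 2π√(a³/μ) = 2π√(7641³/398600) = 6647.2 s = 110.79 min.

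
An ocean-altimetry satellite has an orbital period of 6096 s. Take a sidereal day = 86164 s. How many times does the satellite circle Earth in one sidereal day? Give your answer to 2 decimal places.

Orbits per sidereal day = 86164 / 6096.0 = 14.135.

14.13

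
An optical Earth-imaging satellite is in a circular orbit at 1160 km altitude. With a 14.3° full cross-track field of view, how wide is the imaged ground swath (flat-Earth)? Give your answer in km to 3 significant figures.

291 km

Half-angle = 14.3°/2 = 7.15°.
Swath width ≈ 2h·tan(θ/2) = 2 × 1160 × tan(7.15°) = 291.0 km.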